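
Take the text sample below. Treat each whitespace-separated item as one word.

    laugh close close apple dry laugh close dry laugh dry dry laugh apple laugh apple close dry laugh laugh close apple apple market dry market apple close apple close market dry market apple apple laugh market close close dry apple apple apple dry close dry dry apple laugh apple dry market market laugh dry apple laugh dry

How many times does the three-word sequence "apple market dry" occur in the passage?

1

Scanning the 55 overlapping trigram windows for "apple market dry":
  position 22–24: apple market dry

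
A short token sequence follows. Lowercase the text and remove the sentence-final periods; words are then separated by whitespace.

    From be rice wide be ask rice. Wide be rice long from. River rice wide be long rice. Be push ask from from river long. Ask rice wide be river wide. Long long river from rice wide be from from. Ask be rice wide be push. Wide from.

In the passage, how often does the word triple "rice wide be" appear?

Scanning the 46 overlapping trigram windows for "rice wide be":
  position 3–5: rice wide be
  position 7–9: rice wide be
  position 14–16: rice wide be
  position 27–29: rice wide be
  position 36–38: rice wide be
  position 43–45: rice wide be

6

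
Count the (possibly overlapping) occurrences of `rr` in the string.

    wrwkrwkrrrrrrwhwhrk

5

Sliding a length-2 window over the 19 characters (18 positions):
  position 8–9: rr
  position 9–10: rr
  position 10–11: rr
  position 11–12: rr
  position 12–13: rr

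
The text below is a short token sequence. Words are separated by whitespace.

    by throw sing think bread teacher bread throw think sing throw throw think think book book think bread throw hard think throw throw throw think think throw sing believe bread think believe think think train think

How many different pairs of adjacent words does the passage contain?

36 tokens → 35 bigram windows in total.
Repeated bigrams (each contributes count−1 duplicates):
  think think: 3
  throw think: 3
  throw throw: 3
  bread throw: 2
  think bread: 2
  think throw: 2
  throw sing: 2
10 duplicate windows → 35 − 10 = 25 distinct.

25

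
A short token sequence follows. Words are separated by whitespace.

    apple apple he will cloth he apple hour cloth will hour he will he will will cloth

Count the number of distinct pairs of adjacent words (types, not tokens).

17 tokens → 16 bigram windows in total.
Repeated bigrams (each contributes count−1 duplicates):
  he will: 3
  will cloth: 2
3 duplicate windows → 16 − 3 = 13 distinct.

13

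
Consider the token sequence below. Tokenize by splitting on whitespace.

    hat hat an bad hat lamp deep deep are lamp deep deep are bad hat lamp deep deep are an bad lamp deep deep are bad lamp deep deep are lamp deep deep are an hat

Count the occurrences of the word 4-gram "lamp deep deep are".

6

Scanning the 33 overlapping 4-gram windows for "lamp deep deep are":
  position 6–9: lamp deep deep are
  position 10–13: lamp deep deep are
  position 16–19: lamp deep deep are
  position 22–25: lamp deep deep are
  position 27–30: lamp deep deep are
  position 31–34: lamp deep deep are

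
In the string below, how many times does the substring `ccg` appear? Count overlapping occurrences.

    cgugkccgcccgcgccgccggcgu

4

Sliding a length-3 window over the 24 characters (22 positions):
  position 6–8: ccg
  position 10–12: ccg
  position 15–17: ccg
  position 18–20: ccg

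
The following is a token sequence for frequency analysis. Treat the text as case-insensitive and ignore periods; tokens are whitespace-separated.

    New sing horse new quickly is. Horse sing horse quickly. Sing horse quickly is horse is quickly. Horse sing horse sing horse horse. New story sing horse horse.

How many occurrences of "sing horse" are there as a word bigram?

6

Scanning the 27 overlapping bigram windows for "sing horse":
  position 2–3: sing horse
  position 8–9: sing horse
  position 11–12: sing horse
  position 19–20: sing horse
  position 21–22: sing horse
  position 26–27: sing horse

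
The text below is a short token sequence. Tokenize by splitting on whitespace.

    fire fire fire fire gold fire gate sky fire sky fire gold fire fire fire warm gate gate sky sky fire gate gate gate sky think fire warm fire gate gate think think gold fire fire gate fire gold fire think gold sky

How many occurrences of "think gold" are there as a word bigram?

Scanning the 42 overlapping bigram windows for "think gold":
  position 33–34: think gold
  position 41–42: think gold

2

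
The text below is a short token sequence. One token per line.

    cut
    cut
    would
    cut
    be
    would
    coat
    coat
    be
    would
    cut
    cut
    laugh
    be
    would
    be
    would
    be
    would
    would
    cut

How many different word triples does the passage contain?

21 tokens → 19 trigram windows in total.
Repeated trigrams (each contributes count−1 duplicates):
  be would be: 2
  would be would: 2
2 duplicate windows → 19 − 2 = 17 distinct.

17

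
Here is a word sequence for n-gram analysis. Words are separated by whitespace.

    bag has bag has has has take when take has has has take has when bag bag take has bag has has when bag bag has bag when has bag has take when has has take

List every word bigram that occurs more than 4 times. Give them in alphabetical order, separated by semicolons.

bag has; has has

Bigram counts meeting the condition (more than 4 times):
  bag has: 5
  has has: 6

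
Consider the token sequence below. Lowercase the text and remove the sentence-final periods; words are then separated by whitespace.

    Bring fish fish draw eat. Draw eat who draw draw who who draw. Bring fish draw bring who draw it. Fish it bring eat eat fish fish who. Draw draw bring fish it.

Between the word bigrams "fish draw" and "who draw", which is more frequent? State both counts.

"who draw" (4 vs 2)

"fish draw": 2 occurrences
"who draw": 4 occurrences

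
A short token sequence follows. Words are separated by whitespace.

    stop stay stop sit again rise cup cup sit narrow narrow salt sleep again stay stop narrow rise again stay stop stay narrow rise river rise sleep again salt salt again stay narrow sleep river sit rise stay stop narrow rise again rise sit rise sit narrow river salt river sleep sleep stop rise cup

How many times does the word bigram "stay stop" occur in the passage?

Scanning the 54 overlapping bigram windows for "stay stop":
  position 2–3: stay stop
  position 15–16: stay stop
  position 20–21: stay stop
  position 38–39: stay stop

4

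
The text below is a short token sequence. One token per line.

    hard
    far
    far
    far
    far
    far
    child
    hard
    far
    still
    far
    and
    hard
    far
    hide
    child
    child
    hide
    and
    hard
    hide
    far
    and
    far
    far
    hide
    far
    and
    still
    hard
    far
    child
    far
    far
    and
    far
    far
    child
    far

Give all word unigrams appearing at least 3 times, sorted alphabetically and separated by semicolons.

Unigram counts meeting the condition (at least 3 times):
  and: 5
  child: 5
  far: 18
  hard: 5
  hide: 4

and; child; far; hard; hide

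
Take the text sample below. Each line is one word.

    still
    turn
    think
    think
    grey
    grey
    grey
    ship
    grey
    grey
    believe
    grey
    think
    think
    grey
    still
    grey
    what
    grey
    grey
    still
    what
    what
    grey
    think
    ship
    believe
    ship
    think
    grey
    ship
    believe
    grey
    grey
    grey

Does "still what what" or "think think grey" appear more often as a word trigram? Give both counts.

"still what what": 1 occurrence
"think think grey": 2 occurrences

"think think grey" (2 vs 1)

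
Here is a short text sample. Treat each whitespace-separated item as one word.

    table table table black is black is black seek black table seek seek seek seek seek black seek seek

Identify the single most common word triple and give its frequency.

Trigram frequencies (highest first):
  seek seek seek: 3
  black is black: 2
  table table table: 1
  table table black: 1
  table black is: 1
  is black is: 1
  … (8 more, each ≤ 1)

"seek seek seek", 3 times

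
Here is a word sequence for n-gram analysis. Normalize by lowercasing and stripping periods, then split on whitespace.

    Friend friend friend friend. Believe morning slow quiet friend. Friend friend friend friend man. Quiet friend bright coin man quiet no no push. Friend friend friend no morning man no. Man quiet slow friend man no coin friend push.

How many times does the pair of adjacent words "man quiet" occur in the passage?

3

Scanning the 38 overlapping bigram windows for "man quiet":
  position 14–15: man quiet
  position 19–20: man quiet
  position 31–32: man quiet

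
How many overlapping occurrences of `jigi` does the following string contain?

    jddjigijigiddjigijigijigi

Sliding a length-4 window over the 25 characters (22 positions):
  position 4–7: jigi
  position 8–11: jigi
  position 14–17: jigi
  position 18–21: jigi
  position 22–25: jigi

5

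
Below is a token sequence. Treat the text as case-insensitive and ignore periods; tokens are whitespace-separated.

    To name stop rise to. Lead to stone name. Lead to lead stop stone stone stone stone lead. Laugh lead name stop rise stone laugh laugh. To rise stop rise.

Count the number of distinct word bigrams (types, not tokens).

22

30 tokens → 29 bigram windows in total.
Repeated bigrams (each contributes count−1 duplicates):
  stone stone: 3
  stop rise: 3
  lead to: 2
  name stop: 2
  to lead: 2
7 duplicate windows → 29 − 7 = 22 distinct.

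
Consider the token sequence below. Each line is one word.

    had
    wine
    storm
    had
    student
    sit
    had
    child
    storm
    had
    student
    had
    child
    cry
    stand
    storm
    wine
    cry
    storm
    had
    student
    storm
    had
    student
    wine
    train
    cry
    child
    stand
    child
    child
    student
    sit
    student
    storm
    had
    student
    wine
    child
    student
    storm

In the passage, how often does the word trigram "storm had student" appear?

5

Scanning the 39 overlapping trigram windows for "storm had student":
  position 3–5: storm had student
  position 9–11: storm had student
  position 19–21: storm had student
  position 22–24: storm had student
  position 35–37: storm had student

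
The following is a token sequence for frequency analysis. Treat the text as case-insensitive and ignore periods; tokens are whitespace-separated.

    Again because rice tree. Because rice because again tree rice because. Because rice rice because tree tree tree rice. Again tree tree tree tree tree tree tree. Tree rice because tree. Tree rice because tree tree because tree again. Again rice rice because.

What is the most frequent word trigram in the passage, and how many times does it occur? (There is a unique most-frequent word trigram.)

Trigram frequencies (highest first):
  tree tree tree: 7
  tree rice because: 3
  rice because tree: 3
  because tree tree: 3
  tree tree rice: 3
  rice rice because: 2
  … (20 more, each ≤ 1)

"tree tree tree", 7 times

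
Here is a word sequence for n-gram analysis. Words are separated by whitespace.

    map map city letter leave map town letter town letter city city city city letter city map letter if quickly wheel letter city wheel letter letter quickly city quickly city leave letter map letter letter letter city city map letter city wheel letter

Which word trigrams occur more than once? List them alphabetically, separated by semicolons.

city city city; city map letter; city wheel letter; letter city city; letter city wheel

Trigram counts meeting the condition (more than once):
  city city city: 2
  city map letter: 2
  city wheel letter: 2
  letter city city: 2
  letter city wheel: 2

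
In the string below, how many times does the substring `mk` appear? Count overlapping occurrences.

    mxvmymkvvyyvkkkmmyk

Sliding a length-2 window over the 19 characters (18 positions):
  position 6–7: mk

1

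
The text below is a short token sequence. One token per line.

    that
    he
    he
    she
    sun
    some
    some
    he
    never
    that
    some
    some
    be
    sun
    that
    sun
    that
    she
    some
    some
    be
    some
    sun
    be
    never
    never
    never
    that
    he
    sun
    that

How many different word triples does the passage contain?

31 tokens → 29 trigram windows in total.
Repeated trigrams (each contributes count−1 duplicates):
  some some be: 2
1 duplicate windows → 29 − 1 = 28 distinct.

28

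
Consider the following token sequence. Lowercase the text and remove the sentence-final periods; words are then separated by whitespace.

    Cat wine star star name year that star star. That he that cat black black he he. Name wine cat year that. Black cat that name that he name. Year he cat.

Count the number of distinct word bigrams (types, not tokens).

32 tokens → 31 bigram windows in total.
Repeated bigrams (each contributes count−1 duplicates):
  he name: 2
  name year: 2
  star star: 2
  that he: 2
  year that: 2
5 duplicate windows → 31 − 5 = 26 distinct.

26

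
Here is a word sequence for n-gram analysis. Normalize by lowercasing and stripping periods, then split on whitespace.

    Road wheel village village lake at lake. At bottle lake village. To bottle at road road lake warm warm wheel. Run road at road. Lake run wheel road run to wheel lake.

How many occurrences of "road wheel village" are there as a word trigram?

Scanning the 30 overlapping trigram windows for "road wheel village":
  position 1–3: road wheel village

1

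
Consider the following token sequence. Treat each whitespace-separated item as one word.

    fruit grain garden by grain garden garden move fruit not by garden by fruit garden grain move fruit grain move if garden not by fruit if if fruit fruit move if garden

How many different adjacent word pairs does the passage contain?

22

32 tokens → 31 bigram windows in total.
Repeated bigrams (each contributes count−1 duplicates):
  by fruit: 2
  fruit grain: 2
  garden by: 2
  grain garden: 2
  grain move: 2
  if garden: 2
  move fruit: 2
  move if: 2
  … (1 more repeated)
9 duplicate windows → 31 − 9 = 22 distinct.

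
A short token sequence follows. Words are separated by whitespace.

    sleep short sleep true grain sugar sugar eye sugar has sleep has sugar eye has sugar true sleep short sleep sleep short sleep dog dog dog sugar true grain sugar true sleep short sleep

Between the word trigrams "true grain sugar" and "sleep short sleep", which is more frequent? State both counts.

"sleep short sleep" (4 vs 2)

"true grain sugar": 2 occurrences
"sleep short sleep": 4 occurrences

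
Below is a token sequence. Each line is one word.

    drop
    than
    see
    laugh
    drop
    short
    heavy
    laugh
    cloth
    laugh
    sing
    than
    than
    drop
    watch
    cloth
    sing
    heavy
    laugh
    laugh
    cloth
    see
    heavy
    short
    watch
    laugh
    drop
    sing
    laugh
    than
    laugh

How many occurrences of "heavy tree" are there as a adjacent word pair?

Scanning the 30 overlapping bigram windows for "heavy tree":
  (none found)

0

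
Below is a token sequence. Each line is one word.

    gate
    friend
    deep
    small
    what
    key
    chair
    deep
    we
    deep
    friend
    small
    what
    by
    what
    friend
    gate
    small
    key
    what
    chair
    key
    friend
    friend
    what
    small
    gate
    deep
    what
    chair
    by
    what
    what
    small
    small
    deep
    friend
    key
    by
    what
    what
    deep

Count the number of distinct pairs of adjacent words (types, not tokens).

34

42 tokens → 41 bigram windows in total.
Repeated bigrams (each contributes count−1 duplicates):
  by what: 3
  deep friend: 2
  small what: 2
  what chair: 2
  what small: 2
  what what: 2
7 duplicate windows → 41 − 7 = 34 distinct.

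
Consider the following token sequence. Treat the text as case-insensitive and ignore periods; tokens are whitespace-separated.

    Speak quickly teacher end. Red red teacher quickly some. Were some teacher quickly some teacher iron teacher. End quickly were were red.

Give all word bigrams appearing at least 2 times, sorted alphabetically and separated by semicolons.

Bigram counts meeting the condition (at least 2 times):
  quickly some: 2
  some teacher: 2
  teacher end: 2
  teacher quickly: 2

quickly some; some teacher; teacher end; teacher quickly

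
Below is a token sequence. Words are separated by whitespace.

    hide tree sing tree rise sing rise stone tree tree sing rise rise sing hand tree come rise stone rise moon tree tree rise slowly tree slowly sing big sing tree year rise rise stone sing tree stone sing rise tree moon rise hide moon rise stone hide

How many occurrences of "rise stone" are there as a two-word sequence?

Scanning the 47 overlapping bigram windows for "rise stone":
  position 7–8: rise stone
  position 18–19: rise stone
  position 34–35: rise stone
  position 46–47: rise stone

4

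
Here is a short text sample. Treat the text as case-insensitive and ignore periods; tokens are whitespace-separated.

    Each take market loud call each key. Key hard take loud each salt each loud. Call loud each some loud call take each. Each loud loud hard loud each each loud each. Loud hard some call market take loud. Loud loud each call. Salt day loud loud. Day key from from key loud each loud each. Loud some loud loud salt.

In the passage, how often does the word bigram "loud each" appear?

Scanning the 60 overlapping bigram windows for "loud each":
  position 11–12: loud each
  position 17–18: loud each
  position 28–29: loud each
  position 31–32: loud each
  position 41–42: loud each
  position 53–54: loud each
  position 55–56: loud each

7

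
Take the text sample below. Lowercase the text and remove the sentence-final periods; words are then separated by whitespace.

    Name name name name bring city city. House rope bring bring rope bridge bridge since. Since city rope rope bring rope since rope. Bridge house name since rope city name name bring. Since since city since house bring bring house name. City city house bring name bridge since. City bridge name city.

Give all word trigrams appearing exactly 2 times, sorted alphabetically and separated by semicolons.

Trigram counts meeting the condition (exactly 2 times):
  city city house: 2
  name name bring: 2
  name name name: 2
  since since city: 2

city city house; name name bring; name name name; since since city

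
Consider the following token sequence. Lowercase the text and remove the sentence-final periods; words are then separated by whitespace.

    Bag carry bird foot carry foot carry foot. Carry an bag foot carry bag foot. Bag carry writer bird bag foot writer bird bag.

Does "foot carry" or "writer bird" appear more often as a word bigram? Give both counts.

"foot carry" (4 vs 2)

"foot carry": 4 occurrences
"writer bird": 2 occurrences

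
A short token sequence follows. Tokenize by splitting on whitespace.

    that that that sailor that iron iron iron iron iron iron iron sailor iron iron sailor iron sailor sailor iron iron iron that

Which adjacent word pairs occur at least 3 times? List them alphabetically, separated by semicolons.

iron iron; iron sailor; sailor iron

Bigram counts meeting the condition (at least 3 times):
  iron iron: 9
  iron sailor: 3
  sailor iron: 3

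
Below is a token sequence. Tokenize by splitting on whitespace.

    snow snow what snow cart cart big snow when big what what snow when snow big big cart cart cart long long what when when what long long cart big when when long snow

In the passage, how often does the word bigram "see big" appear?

Scanning the 33 overlapping bigram windows for "see big":
  (none found)

0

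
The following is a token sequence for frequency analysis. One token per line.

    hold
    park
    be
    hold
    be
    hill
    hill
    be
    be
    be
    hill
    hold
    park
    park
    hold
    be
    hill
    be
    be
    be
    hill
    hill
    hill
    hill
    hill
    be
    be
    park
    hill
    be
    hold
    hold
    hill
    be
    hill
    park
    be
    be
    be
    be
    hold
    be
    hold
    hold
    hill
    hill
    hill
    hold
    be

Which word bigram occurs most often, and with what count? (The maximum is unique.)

Bigram frequencies (highest first):
  be be: 8
  hill hill: 7
  be hill: 5
  hill be: 5
  be hold: 4
  hold be: 4
  … (10 more, each ≤ 2)

"be be", 8 times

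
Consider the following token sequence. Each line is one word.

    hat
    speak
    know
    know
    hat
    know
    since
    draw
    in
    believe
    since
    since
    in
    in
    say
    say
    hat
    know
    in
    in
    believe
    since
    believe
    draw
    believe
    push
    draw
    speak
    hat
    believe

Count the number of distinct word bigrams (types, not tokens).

25

30 tokens → 29 bigram windows in total.
Repeated bigrams (each contributes count−1 duplicates):
  believe since: 2
  hat know: 2
  in believe: 2
  in in: 2
4 duplicate windows → 29 − 4 = 25 distinct.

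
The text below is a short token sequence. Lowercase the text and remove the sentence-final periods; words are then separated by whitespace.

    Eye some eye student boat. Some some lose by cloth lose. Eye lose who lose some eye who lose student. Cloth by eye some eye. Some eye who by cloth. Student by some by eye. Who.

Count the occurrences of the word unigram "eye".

Scanning the 36 tokens for "eye":
  position 1: eye
  position 3: eye
  position 12: eye
  position 17: eye
  position 23: eye
  position 25: eye
  position 27: eye
  position 35: eye

8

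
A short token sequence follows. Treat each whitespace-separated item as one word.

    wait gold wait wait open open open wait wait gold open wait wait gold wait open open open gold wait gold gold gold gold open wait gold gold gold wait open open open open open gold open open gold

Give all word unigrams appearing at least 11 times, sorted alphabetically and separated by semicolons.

Unigram counts meeting the condition (at least 11 times):
  gold: 13
  open: 15
  wait: 11

gold; open; wait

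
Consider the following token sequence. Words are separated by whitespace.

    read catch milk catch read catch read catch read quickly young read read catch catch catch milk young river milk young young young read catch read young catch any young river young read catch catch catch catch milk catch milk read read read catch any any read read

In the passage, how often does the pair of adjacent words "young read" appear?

Scanning the 47 overlapping bigram windows for "young read":
  position 11–12: young read
  position 23–24: young read
  position 32–33: young read

3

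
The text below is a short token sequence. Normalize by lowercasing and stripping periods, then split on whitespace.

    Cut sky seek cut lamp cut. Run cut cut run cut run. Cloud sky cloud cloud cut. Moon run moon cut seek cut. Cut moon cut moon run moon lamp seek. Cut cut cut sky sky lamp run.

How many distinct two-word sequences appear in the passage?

23

38 tokens → 37 bigram windows in total.
Repeated bigrams (each contributes count−1 duplicates):
  cut cut: 4
  cut moon: 3
  cut run: 3
  seek cut: 3
  cut sky: 2
  moon cut: 2
  moon run: 2
  run cut: 2
  … (1 more repeated)
14 duplicate windows → 37 − 14 = 23 distinct.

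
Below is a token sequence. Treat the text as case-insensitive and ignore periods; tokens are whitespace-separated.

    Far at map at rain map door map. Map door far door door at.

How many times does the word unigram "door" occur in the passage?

Scanning the 14 tokens for "door":
  position 7: door
  position 10: door
  position 12: door
  position 13: door

4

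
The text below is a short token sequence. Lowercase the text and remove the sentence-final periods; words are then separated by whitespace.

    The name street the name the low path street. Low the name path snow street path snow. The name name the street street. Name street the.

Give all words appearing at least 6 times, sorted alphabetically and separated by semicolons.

Unigram counts meeting the condition (at least 6 times):
  name: 6
  street: 6
  the: 7

name; street; the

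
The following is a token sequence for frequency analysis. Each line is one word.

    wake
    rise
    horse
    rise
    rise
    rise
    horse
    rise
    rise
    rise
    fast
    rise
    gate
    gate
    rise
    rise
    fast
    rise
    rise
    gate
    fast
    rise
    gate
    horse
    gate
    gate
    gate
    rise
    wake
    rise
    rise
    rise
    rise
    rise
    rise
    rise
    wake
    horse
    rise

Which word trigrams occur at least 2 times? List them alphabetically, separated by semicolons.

fast rise gate; gate gate rise; horse rise rise; rise fast rise; rise horse rise; rise rise fast; rise rise rise

Trigram counts meeting the condition (at least 2 times):
  fast rise gate: 2
  gate gate rise: 2
  horse rise rise: 2
  rise fast rise: 2
  rise horse rise: 2
  rise rise fast: 2
  rise rise rise: 7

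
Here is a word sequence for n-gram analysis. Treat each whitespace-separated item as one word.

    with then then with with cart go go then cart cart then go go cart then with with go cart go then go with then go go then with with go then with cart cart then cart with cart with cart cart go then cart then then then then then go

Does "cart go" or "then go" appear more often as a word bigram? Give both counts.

"cart go": 3 occurrences
"then go": 4 occurrences

"then go" (4 vs 3)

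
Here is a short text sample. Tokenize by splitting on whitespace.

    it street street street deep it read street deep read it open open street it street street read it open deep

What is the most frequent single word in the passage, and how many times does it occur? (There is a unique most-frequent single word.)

Unigram frequencies (highest first):
  street: 7
  it: 5
  deep: 3
  read: 3
  open: 3

"street", 7 times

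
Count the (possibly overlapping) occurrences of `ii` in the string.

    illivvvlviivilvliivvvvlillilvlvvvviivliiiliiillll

7

Sliding a length-2 window over the 49 characters (48 positions):
  position 10–11: ii
  position 17–18: ii
  position 35–36: ii
  position 39–40: ii
  position 40–41: ii
  position 43–44: ii
  position 44–45: ii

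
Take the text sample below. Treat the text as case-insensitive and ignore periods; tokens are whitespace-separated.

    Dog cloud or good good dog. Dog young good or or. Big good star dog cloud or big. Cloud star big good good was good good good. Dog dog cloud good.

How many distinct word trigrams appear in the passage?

26

31 tokens → 29 trigram windows in total.
Repeated trigrams (each contributes count−1 duplicates):
  dog cloud or: 2
  good dog dog: 2
  good good dog: 2
3 duplicate windows → 29 − 3 = 26 distinct.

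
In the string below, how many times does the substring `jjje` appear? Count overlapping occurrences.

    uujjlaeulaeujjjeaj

Sliding a length-4 window over the 18 characters (15 positions):
  position 13–16: jjje

1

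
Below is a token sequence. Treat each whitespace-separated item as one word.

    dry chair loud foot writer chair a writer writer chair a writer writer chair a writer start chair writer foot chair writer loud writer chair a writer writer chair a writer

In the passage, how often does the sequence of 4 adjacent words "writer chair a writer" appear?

5

Scanning the 28 overlapping 4-gram windows for "writer chair a writer":
  position 5–8: writer chair a writer
  position 9–12: writer chair a writer
  position 13–16: writer chair a writer
  position 24–27: writer chair a writer
  position 28–31: writer chair a writer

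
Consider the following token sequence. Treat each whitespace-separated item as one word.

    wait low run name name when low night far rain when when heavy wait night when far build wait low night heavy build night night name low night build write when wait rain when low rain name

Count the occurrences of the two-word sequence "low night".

Scanning the 36 overlapping bigram windows for "low night":
  position 7–8: low night
  position 20–21: low night
  position 27–28: low night

3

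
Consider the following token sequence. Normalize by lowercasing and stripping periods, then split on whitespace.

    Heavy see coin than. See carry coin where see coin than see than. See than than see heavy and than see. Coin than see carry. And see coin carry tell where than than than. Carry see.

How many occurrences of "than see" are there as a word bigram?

Scanning the 35 overlapping bigram windows for "than see":
  position 4–5: than see
  position 11–12: than see
  position 13–14: than see
  position 16–17: than see
  position 20–21: than see
  position 23–24: than see

6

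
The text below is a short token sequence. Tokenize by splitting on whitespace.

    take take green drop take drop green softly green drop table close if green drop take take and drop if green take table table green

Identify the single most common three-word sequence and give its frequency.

Trigram frequencies (highest first):
  green drop take: 2
  take take green: 1
  take green drop: 1
  drop take drop: 1
  take drop green: 1
  drop green softly: 1
  … (16 more, each ≤ 1)

"green drop take", 2 times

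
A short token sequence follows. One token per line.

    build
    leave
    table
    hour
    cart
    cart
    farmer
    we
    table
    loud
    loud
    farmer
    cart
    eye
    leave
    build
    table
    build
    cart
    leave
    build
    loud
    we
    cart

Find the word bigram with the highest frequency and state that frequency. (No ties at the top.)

"leave build", 2 times

Bigram frequencies (highest first):
  leave build: 2
  build leave: 1
  leave table: 1
  table hour: 1
  hour cart: 1
  cart cart: 1
  … (16 more, each ≤ 1)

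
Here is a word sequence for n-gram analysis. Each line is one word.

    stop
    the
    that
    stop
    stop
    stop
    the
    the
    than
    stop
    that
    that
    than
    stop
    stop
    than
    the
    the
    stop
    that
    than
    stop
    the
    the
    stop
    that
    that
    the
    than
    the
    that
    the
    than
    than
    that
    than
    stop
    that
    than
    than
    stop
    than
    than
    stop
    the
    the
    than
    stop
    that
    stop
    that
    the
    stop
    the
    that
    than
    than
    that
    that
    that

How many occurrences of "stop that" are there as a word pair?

6

Scanning the 59 overlapping bigram windows for "stop that":
  position 10–11: stop that
  position 19–20: stop that
  position 25–26: stop that
  position 37–38: stop that
  position 48–49: stop that
  position 50–51: stop that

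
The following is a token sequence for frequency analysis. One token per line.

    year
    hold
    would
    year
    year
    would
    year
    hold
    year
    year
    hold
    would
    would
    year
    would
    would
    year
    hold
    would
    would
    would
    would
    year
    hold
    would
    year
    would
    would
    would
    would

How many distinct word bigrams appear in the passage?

30 tokens → 29 bigram windows in total.
Repeated bigrams (each contributes count−1 duplicates):
  would would: 8
  would year: 6
  year hold: 5
  hold would: 4
  year would: 3
  year year: 2
22 duplicate windows → 29 − 22 = 7 distinct.

7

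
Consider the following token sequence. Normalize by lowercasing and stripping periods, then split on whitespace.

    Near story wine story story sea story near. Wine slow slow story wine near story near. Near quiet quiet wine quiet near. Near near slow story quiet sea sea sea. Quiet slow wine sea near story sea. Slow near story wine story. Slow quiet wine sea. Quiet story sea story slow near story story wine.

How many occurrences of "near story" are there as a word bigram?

Scanning the 54 overlapping bigram windows for "near story":
  position 1–2: near story
  position 14–15: near story
  position 35–36: near story
  position 39–40: near story
  position 52–53: near story

5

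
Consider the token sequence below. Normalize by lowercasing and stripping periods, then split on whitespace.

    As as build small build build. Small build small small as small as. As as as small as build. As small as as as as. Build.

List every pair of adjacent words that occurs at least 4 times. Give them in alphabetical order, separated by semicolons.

Bigram counts meeting the condition (at least 4 times):
  as as: 7
  small as: 4

as as; small as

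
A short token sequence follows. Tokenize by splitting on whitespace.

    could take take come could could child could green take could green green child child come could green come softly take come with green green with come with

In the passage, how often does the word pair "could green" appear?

3

Scanning the 27 overlapping bigram windows for "could green":
  position 8–9: could green
  position 11–12: could green
  position 17–18: could green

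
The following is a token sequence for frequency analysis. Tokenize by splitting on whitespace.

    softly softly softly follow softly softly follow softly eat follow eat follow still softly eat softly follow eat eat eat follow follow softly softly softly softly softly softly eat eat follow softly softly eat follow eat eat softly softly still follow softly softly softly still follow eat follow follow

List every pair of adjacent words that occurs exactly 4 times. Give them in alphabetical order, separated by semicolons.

Bigram counts meeting the condition (exactly 4 times):
  eat eat: 4
  follow eat: 4
  softly eat: 4

eat eat; follow eat; softly eat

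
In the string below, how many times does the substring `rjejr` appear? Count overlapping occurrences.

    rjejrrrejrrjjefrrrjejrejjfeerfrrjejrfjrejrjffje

Sliding a length-5 window over the 47 characters (43 positions):
  position 1–5: rjejr
  position 18–22: rjejr
  position 32–36: rjejr

3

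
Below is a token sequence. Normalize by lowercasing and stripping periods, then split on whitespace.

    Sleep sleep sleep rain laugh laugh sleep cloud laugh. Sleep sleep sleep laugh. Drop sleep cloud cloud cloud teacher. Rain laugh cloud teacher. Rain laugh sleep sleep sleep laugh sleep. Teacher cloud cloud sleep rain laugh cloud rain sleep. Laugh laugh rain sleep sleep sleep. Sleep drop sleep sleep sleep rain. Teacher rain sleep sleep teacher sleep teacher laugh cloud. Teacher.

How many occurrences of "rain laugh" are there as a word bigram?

Scanning the 60 overlapping bigram windows for "rain laugh":
  position 4–5: rain laugh
  position 20–21: rain laugh
  position 24–25: rain laugh
  position 35–36: rain laugh

4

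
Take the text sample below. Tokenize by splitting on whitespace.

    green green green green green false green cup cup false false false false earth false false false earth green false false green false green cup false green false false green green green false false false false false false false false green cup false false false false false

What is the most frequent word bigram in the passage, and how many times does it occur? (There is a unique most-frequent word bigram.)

Bigram frequencies (highest first):
  false false: 18
  green green: 6
  false green: 6
  green false: 5
  green cup: 3
  cup false: 3
  … (4 more, each ≤ 2)

"false false", 18 times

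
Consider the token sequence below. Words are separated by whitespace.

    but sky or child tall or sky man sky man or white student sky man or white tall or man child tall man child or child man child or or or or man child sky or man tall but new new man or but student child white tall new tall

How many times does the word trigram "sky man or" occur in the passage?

2

Scanning the 48 overlapping trigram windows for "sky man or":
  position 9–11: sky man or
  position 14–16: sky man or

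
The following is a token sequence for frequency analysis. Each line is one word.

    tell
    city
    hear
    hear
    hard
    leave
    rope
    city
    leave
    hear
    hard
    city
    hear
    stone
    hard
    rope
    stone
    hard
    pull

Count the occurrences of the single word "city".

3

Scanning the 19 tokens for "city":
  position 2: city
  position 8: city
  position 12: city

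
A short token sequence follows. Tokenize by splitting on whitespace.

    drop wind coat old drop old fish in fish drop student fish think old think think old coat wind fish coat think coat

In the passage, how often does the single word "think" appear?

4

Scanning the 23 tokens for "think":
  position 13: think
  position 15: think
  position 16: think
  position 22: think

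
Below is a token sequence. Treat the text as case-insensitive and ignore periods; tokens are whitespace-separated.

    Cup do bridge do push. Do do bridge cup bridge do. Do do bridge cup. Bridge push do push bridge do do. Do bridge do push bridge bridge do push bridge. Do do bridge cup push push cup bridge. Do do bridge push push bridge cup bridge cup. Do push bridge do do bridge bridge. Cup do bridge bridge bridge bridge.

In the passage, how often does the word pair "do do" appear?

Scanning the 60 overlapping bigram windows for "do do":
  position 6–7: do do
  position 11–12: do do
  position 12–13: do do
  position 21–22: do do
  position 22–23: do do
  position 32–33: do do
  position 40–41: do do
  position 52–53: do do

8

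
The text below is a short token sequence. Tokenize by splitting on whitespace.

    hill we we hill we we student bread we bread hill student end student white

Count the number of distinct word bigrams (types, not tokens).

15 tokens → 14 bigram windows in total.
Repeated bigrams (each contributes count−1 duplicates):
  hill we: 2
  we we: 2
2 duplicate windows → 14 − 2 = 12 distinct.

12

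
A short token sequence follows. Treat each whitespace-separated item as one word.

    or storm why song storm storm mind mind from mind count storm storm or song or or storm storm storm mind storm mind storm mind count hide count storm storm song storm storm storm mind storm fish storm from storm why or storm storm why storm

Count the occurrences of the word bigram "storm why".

3

Scanning the 45 overlapping bigram windows for "storm why":
  position 2–3: storm why
  position 40–41: storm why
  position 44–45: storm why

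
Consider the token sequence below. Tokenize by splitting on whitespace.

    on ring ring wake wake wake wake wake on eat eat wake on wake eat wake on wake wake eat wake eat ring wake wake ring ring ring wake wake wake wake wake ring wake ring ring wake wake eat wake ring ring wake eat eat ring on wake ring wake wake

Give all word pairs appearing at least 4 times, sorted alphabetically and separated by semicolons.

Bigram counts meeting the condition (at least 4 times):
  eat wake: 4
  ring ring: 5
  ring wake: 7
  wake eat: 5
  wake ring: 5
  wake wake: 12

eat wake; ring ring; ring wake; wake eat; wake ring; wake wake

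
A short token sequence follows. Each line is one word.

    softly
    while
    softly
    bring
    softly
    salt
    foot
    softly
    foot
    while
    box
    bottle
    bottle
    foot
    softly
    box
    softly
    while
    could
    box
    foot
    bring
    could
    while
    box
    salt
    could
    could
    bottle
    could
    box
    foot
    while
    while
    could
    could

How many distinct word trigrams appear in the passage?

33

36 tokens → 34 trigram windows in total.
Repeated trigrams (each contributes count−1 duplicates):
  could box foot: 2
1 duplicate windows → 34 − 1 = 33 distinct.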